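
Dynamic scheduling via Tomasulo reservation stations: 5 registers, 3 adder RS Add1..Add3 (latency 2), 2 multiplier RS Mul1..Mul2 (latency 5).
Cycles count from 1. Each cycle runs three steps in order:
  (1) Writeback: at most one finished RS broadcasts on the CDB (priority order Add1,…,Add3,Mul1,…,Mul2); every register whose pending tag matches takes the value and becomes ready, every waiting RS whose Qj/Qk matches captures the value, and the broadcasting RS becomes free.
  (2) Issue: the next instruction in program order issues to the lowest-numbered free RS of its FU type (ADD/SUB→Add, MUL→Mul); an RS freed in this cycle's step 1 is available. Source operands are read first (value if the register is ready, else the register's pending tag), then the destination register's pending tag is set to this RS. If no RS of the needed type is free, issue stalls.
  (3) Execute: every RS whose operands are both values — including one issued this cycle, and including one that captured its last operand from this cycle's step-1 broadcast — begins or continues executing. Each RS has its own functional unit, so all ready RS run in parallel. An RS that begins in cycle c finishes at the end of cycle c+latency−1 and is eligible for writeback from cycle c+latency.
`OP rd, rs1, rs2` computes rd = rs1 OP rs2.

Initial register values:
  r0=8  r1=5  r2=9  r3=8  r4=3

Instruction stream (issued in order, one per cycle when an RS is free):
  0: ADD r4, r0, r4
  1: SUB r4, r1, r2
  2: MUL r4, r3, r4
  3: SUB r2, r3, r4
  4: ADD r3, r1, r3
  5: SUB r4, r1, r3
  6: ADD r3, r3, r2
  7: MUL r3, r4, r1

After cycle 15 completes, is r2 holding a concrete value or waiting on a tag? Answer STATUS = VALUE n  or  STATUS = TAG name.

  c1: issue ADD r4<-Add1  regs: r0:8,r1:5,r2:9,r3:8,r4:Add1
  c2: issue SUB r4<-Add2  regs: r0:8,r1:5,r2:9,r3:8,r4:Add2
  c3: CDB Add1=11; issue MUL r4<-Mul1  regs: r0:8,r1:5,r2:9,r3:8,r4:Mul1
  c4: CDB Add2=-4; issue SUB r2<-Add1  regs: r0:8,r1:5,r2:Add1,r3:8,r4:Mul1
  c5: issue ADD r3<-Add2  regs: r0:8,r1:5,r2:Add1,r3:Add2,r4:Mul1
  c6: issue SUB r4<-Add3  regs: r0:8,r1:5,r2:Add1,r3:Add2,r4:Add3
  c7: CDB Add2=13; issue ADD r3<-Add2  regs: r0:8,r1:5,r2:Add1,r3:Add2,r4:Add3
  c8: issue MUL r3<-Mul2  regs: r0:8,r1:5,r2:Add1,r3:Mul2,r4:Add3
  c9: CDB Add3=-8  regs: r0:8,r1:5,r2:Add1,r3:Mul2,r4:-8
  c10: CDB Mul1=-32  regs: r0:8,r1:5,r2:Add1,r3:Mul2,r4:-8
  c11: -  regs: r0:8,r1:5,r2:Add1,r3:Mul2,r4:-8
  c12: CDB Add1=40  regs: r0:8,r1:5,r2:40,r3:Mul2,r4:-8
  c13: -  regs: r0:8,r1:5,r2:40,r3:Mul2,r4:-8
  c14: CDB Add2=53  regs: r0:8,r1:5,r2:40,r3:Mul2,r4:-8
  c15: CDB Mul2=-40  regs: r0:8,r1:5,r2:40,r3:-40,r4:-8

STATUS = VALUE 40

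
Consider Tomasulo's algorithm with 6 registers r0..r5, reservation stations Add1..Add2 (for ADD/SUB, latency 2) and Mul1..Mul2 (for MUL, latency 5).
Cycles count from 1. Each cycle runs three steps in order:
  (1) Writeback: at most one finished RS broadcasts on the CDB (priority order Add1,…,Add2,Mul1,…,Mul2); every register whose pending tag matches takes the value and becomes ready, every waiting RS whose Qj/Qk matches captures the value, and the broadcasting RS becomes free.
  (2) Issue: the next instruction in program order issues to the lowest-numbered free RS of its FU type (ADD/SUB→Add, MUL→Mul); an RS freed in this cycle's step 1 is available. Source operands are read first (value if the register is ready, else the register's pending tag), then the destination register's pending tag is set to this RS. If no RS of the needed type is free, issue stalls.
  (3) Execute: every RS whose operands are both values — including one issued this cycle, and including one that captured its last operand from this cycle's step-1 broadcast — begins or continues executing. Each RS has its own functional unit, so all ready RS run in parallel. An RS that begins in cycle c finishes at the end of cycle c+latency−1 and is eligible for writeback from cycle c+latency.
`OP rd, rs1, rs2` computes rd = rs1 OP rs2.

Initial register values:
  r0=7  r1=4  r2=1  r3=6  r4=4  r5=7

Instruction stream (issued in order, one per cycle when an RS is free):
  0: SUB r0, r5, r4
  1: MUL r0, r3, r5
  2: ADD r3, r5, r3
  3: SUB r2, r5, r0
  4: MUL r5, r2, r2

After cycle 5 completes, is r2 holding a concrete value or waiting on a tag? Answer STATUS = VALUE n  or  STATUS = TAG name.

STATUS = TAG Add2

c1: issue SUB r0<-Add1 | r0:Add1,r1:4,r2:1,r3:6,r4:4,r5:7
c2: issue MUL r0<-Mul1 | r0:Mul1,r1:4,r2:1,r3:6,r4:4,r5:7
c3: CDB Add1=3; issue ADD r3<-Add1 | r0:Mul1,r1:4,r2:1,r3:Add1,r4:4,r5:7
c4: issue SUB r2<-Add2 | r0:Mul1,r1:4,r2:Add2,r3:Add1,r4:4,r5:7
c5: CDB Add1=13; issue MUL r5<-Mul2 | r0:Mul1,r1:4,r2:Add2,r3:13,r4:4,r5:Mul2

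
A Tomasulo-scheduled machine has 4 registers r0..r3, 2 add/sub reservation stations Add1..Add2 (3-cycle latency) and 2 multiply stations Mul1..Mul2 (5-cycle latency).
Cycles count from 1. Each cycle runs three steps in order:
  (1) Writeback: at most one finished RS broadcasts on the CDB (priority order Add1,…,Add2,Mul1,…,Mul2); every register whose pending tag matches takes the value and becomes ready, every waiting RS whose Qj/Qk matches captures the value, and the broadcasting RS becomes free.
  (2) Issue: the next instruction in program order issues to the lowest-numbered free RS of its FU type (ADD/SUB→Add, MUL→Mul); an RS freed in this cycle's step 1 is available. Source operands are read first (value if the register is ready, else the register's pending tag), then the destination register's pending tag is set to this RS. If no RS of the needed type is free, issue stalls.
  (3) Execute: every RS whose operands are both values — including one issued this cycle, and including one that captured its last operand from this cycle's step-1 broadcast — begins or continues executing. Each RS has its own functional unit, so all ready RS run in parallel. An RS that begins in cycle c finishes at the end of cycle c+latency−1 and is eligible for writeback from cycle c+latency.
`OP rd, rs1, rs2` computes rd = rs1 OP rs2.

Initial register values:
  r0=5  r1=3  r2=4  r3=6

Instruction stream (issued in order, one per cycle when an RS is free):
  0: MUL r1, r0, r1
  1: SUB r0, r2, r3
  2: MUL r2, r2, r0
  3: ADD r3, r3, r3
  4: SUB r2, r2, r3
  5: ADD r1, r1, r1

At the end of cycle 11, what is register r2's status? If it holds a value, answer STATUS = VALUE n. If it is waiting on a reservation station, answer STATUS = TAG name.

STATUS = TAG Add1

c1: issue MUL r1<-Mul1 | r0:5,r1:Mul1,r2:4,r3:6
c2: issue SUB r0<-Add1 | r0:Add1,r1:Mul1,r2:4,r3:6
c3: issue MUL r2<-Mul2 | r0:Add1,r1:Mul1,r2:Mul2,r3:6
c4: issue ADD r3<-Add2 | r0:Add1,r1:Mul1,r2:Mul2,r3:Add2
c5: CDB Add1=-2; issue SUB r2<-Add1 | r0:-2,r1:Mul1,r2:Add1,r3:Add2
c6: CDB Mul1=15; stall | r0:-2,r1:15,r2:Add1,r3:Add2
c7: CDB Add2=12; issue ADD r1<-Add2 | r0:-2,r1:Add2,r2:Add1,r3:12
c8: - | r0:-2,r1:Add2,r2:Add1,r3:12
c9: - | r0:-2,r1:Add2,r2:Add1,r3:12
c10: CDB Add2=30 | r0:-2,r1:30,r2:Add1,r3:12
c11: CDB Mul2=-8 | r0:-2,r1:30,r2:Add1,r3:12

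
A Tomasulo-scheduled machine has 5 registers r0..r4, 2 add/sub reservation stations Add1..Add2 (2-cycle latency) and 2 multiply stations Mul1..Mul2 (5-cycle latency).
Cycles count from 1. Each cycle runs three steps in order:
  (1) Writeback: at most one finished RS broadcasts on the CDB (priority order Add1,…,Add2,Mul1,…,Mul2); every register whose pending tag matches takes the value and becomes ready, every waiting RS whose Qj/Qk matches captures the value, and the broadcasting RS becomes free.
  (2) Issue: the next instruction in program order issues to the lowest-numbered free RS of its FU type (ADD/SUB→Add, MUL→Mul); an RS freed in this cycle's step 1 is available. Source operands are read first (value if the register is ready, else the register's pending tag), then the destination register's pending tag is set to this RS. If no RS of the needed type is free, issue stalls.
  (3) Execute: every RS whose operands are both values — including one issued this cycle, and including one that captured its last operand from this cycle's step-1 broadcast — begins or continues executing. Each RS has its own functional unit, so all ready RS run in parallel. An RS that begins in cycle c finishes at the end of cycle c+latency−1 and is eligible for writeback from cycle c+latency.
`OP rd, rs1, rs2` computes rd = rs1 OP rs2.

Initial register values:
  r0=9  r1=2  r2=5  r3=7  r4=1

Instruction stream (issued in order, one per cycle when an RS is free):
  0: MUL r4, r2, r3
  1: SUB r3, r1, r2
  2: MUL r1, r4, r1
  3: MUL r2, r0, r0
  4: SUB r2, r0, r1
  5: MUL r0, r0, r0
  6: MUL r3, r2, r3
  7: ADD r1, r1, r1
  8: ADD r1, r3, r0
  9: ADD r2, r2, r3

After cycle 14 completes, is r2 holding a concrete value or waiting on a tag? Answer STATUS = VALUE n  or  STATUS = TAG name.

c1: issue MUL r4<-Mul1 | r0:9,r1:2,r2:5,r3:7,r4:Mul1
c2: issue SUB r3<-Add1 | r0:9,r1:2,r2:5,r3:Add1,r4:Mul1
c3: issue MUL r1<-Mul2 | r0:9,r1:Mul2,r2:5,r3:Add1,r4:Mul1
c4: CDB Add1=-3; stall | r0:9,r1:Mul2,r2:5,r3:-3,r4:Mul1
c5: stall | r0:9,r1:Mul2,r2:5,r3:-3,r4:Mul1
c6: CDB Mul1=35; issue MUL r2<-Mul1 | r0:9,r1:Mul2,r2:Mul1,r3:-3,r4:35
c7: issue SUB r2<-Add1 | r0:9,r1:Mul2,r2:Add1,r3:-3,r4:35
c8: stall | r0:9,r1:Mul2,r2:Add1,r3:-3,r4:35
c9: stall | r0:9,r1:Mul2,r2:Add1,r3:-3,r4:35
c10: stall | r0:9,r1:Mul2,r2:Add1,r3:-3,r4:35
c11: CDB Mul1=81; issue MUL r0<-Mul1 | r0:Mul1,r1:Mul2,r2:Add1,r3:-3,r4:35
c12: CDB Mul2=70; issue MUL r3<-Mul2 | r0:Mul1,r1:70,r2:Add1,r3:Mul2,r4:35
c13: issue ADD r1<-Add2 | r0:Mul1,r1:Add2,r2:Add1,r3:Mul2,r4:35
c14: CDB Add1=-61; issue ADD r1<-Add1 | r0:Mul1,r1:Add1,r2:-61,r3:Mul2,r4:35

STATUS = VALUE -61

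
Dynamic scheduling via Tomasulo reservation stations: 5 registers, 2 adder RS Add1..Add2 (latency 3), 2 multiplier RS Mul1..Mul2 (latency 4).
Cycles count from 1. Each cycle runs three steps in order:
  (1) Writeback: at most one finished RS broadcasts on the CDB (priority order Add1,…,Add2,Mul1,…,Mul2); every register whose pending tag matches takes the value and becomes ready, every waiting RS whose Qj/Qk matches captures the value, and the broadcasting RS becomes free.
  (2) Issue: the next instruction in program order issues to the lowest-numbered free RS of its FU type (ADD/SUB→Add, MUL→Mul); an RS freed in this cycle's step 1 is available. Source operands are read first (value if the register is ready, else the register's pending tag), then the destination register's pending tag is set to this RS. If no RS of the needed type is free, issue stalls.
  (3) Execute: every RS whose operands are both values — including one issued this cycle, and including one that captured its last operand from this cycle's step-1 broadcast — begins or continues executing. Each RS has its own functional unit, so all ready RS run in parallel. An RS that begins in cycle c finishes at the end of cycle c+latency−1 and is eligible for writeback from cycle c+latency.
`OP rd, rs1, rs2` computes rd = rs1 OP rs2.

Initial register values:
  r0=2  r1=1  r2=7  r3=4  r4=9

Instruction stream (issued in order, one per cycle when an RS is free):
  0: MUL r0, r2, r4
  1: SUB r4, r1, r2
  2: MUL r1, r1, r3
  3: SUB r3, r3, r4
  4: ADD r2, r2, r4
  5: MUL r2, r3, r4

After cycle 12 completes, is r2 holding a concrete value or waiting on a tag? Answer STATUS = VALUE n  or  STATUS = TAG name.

STATUS = TAG Mul1

c1: issue MUL r0<-Mul1 | r0:Mul1,r1:1,r2:7,r3:4,r4:9
c2: issue SUB r4<-Add1 | r0:Mul1,r1:1,r2:7,r3:4,r4:Add1
c3: issue MUL r1<-Mul2 | r0:Mul1,r1:Mul2,r2:7,r3:4,r4:Add1
c4: issue SUB r3<-Add2 | r0:Mul1,r1:Mul2,r2:7,r3:Add2,r4:Add1
c5: CDB Add1=-6; issue ADD r2<-Add1 | r0:Mul1,r1:Mul2,r2:Add1,r3:Add2,r4:-6
c6: CDB Mul1=63; issue MUL r2<-Mul1 | r0:63,r1:Mul2,r2:Mul1,r3:Add2,r4:-6
c7: CDB Mul2=4 | r0:63,r1:4,r2:Mul1,r3:Add2,r4:-6
c8: CDB Add1=1 | r0:63,r1:4,r2:Mul1,r3:Add2,r4:-6
c9: CDB Add2=10 | r0:63,r1:4,r2:Mul1,r3:10,r4:-6
c10: - | r0:63,r1:4,r2:Mul1,r3:10,r4:-6
c11: - | r0:63,r1:4,r2:Mul1,r3:10,r4:-6
c12: - | r0:63,r1:4,r2:Mul1,r3:10,r4:-6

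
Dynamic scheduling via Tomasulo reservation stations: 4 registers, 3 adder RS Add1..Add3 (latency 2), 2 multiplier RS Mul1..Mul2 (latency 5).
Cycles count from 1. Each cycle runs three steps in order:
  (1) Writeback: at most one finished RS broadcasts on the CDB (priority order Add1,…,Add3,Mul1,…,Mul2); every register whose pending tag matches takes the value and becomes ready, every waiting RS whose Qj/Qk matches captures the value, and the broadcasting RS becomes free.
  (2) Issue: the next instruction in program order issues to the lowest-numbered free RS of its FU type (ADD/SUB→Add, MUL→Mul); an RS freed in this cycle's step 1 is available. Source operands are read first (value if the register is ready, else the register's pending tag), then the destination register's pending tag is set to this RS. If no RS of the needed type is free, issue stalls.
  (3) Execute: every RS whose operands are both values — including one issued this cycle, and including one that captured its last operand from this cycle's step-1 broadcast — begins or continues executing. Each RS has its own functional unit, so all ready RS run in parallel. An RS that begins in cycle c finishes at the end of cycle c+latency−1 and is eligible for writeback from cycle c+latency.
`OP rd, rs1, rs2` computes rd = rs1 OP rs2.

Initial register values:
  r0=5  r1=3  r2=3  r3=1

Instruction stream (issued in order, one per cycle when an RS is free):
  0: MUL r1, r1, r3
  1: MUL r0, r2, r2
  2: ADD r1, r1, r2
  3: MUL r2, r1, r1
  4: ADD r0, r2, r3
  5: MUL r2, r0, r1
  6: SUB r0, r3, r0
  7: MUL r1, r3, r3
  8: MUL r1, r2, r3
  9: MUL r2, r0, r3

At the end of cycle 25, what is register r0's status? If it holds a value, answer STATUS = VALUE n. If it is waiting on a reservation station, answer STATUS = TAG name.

STATUS = VALUE -36

cycle 1: issue MUL r1<-Mul1 // r0:5,r1:Mul1,r2:3,r3:1
cycle 2: issue MUL r0<-Mul2 // r0:Mul2,r1:Mul1,r2:3,r3:1
cycle 3: issue ADD r1<-Add1 // r0:Mul2,r1:Add1,r2:3,r3:1
cycle 4: stall // r0:Mul2,r1:Add1,r2:3,r3:1
cycle 5: stall // r0:Mul2,r1:Add1,r2:3,r3:1
cycle 6: CDB Mul1=3; issue MUL r2<-Mul1 // r0:Mul2,r1:Add1,r2:Mul1,r3:1
cycle 7: CDB Mul2=9; issue ADD r0<-Add2 // r0:Add2,r1:Add1,r2:Mul1,r3:1
cycle 8: CDB Add1=6; issue MUL r2<-Mul2 // r0:Add2,r1:6,r2:Mul2,r3:1
cycle 9: issue SUB r0<-Add1 // r0:Add1,r1:6,r2:Mul2,r3:1
cycle 10: stall // r0:Add1,r1:6,r2:Mul2,r3:1
cycle 11: stall // r0:Add1,r1:6,r2:Mul2,r3:1
cycle 12: stall // r0:Add1,r1:6,r2:Mul2,r3:1
cycle 13: CDB Mul1=36; issue MUL r1<-Mul1 // r0:Add1,r1:Mul1,r2:Mul2,r3:1
cycle 14: stall // r0:Add1,r1:Mul1,r2:Mul2,r3:1
cycle 15: CDB Add2=37; stall // r0:Add1,r1:Mul1,r2:Mul2,r3:1
cycle 16: stall // r0:Add1,r1:Mul1,r2:Mul2,r3:1
cycle 17: CDB Add1=-36; stall // r0:-36,r1:Mul1,r2:Mul2,r3:1
cycle 18: CDB Mul1=1; issue MUL r1<-Mul1 // r0:-36,r1:Mul1,r2:Mul2,r3:1
cycle 19: stall // r0:-36,r1:Mul1,r2:Mul2,r3:1
cycle 20: CDB Mul2=222; issue MUL r2<-Mul2 // r0:-36,r1:Mul1,r2:Mul2,r3:1
cycle 21: - // r0:-36,r1:Mul1,r2:Mul2,r3:1
cycle 22: - // r0:-36,r1:Mul1,r2:Mul2,r3:1
cycle 23: - // r0:-36,r1:Mul1,r2:Mul2,r3:1
cycle 24: - // r0:-36,r1:Mul1,r2:Mul2,r3:1
cycle 25: CDB Mul1=222 // r0:-36,r1:222,r2:Mul2,r3:1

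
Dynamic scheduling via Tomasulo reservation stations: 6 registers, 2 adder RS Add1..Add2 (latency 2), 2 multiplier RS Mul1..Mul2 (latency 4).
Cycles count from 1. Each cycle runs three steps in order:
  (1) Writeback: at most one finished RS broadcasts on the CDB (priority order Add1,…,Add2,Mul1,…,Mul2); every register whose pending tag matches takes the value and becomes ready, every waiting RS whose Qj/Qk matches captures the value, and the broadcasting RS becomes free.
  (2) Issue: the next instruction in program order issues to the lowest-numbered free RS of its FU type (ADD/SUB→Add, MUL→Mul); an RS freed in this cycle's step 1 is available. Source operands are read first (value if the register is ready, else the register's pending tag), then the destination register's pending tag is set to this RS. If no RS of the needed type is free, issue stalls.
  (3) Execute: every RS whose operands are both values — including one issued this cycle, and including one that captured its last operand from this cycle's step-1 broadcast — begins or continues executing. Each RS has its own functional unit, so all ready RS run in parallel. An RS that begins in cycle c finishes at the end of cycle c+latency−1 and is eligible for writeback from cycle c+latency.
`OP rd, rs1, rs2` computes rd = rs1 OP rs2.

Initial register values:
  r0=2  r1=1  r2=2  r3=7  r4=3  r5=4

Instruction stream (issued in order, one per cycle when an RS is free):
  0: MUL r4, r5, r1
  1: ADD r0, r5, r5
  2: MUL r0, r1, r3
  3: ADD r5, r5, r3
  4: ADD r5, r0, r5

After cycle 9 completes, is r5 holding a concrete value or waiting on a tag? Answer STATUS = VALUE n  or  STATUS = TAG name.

cycle 1: issue MUL r4<-Mul1 // r0:2,r1:1,r2:2,r3:7,r4:Mul1,r5:4
cycle 2: issue ADD r0<-Add1 // r0:Add1,r1:1,r2:2,r3:7,r4:Mul1,r5:4
cycle 3: issue MUL r0<-Mul2 // r0:Mul2,r1:1,r2:2,r3:7,r4:Mul1,r5:4
cycle 4: CDB Add1=8; issue ADD r5<-Add1 // r0:Mul2,r1:1,r2:2,r3:7,r4:Mul1,r5:Add1
cycle 5: CDB Mul1=4; issue ADD r5<-Add2 // r0:Mul2,r1:1,r2:2,r3:7,r4:4,r5:Add2
cycle 6: CDB Add1=11 // r0:Mul2,r1:1,r2:2,r3:7,r4:4,r5:Add2
cycle 7: CDB Mul2=7 // r0:7,r1:1,r2:2,r3:7,r4:4,r5:Add2
cycle 8: - // r0:7,r1:1,r2:2,r3:7,r4:4,r5:Add2
cycle 9: CDB Add2=18 // r0:7,r1:1,r2:2,r3:7,r4:4,r5:18

STATUS = VALUE 18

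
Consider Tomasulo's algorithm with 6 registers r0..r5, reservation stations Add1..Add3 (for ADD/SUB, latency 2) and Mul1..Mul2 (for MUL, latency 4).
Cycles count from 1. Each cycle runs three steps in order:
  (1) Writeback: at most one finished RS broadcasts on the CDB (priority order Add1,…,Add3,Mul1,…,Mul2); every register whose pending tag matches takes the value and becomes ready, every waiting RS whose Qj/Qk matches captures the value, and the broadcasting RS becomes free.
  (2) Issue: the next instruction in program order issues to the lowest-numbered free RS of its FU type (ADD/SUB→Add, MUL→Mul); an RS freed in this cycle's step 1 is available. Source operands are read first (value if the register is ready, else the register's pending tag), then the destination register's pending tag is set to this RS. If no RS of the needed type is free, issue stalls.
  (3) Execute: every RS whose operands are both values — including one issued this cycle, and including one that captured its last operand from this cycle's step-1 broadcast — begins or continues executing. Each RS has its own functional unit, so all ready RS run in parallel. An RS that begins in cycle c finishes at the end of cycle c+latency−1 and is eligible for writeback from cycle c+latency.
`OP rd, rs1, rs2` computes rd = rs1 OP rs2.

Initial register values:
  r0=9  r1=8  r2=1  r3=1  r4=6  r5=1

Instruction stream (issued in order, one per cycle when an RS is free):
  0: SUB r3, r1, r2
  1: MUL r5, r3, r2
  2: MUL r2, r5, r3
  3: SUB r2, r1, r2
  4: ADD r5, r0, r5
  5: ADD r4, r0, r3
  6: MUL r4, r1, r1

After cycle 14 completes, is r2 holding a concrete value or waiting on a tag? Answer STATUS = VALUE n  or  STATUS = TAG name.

c1: issue SUB r3<-Add1 | r0:9,r1:8,r2:1,r3:Add1,r4:6,r5:1
c2: issue MUL r5<-Mul1 | r0:9,r1:8,r2:1,r3:Add1,r4:6,r5:Mul1
c3: CDB Add1=7; issue MUL r2<-Mul2 | r0:9,r1:8,r2:Mul2,r3:7,r4:6,r5:Mul1
c4: issue SUB r2<-Add1 | r0:9,r1:8,r2:Add1,r3:7,r4:6,r5:Mul1
c5: issue ADD r5<-Add2 | r0:9,r1:8,r2:Add1,r3:7,r4:6,r5:Add2
c6: issue ADD r4<-Add3 | r0:9,r1:8,r2:Add1,r3:7,r4:Add3,r5:Add2
c7: CDB Mul1=7; issue MUL r4<-Mul1 | r0:9,r1:8,r2:Add1,r3:7,r4:Mul1,r5:Add2
c8: CDB Add3=16 | r0:9,r1:8,r2:Add1,r3:7,r4:Mul1,r5:Add2
c9: CDB Add2=16 | r0:9,r1:8,r2:Add1,r3:7,r4:Mul1,r5:16
c10: - | r0:9,r1:8,r2:Add1,r3:7,r4:Mul1,r5:16
c11: CDB Mul1=64 | r0:9,r1:8,r2:Add1,r3:7,r4:64,r5:16
c12: CDB Mul2=49 | r0:9,r1:8,r2:Add1,r3:7,r4:64,r5:16
c13: - | r0:9,r1:8,r2:Add1,r3:7,r4:64,r5:16
c14: CDB Add1=-41 | r0:9,r1:8,r2:-41,r3:7,r4:64,r5:16

STATUS = VALUE -41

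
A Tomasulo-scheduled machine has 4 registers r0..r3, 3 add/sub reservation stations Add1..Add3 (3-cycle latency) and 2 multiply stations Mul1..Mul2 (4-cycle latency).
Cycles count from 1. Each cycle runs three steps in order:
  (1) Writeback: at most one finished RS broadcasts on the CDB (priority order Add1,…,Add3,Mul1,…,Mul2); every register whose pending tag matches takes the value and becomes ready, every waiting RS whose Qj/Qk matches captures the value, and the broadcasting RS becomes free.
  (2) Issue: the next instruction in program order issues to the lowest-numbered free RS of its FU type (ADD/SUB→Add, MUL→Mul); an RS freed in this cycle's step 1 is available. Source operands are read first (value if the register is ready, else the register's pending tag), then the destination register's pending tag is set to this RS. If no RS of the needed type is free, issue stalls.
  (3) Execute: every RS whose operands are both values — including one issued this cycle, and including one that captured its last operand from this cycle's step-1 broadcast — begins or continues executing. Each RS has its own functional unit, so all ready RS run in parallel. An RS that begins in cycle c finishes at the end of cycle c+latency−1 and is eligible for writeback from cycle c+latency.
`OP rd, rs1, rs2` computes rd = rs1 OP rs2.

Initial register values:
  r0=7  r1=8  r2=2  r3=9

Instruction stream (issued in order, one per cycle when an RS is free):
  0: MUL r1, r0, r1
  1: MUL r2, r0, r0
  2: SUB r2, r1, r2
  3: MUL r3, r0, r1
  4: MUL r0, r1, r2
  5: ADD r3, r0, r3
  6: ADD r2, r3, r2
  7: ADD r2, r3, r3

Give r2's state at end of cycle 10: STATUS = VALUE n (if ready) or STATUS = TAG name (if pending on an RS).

STATUS = TAG Add1

c1: issue MUL r1<-Mul1 | r0:7,r1:Mul1,r2:2,r3:9
c2: issue MUL r2<-Mul2 | r0:7,r1:Mul1,r2:Mul2,r3:9
c3: issue SUB r2<-Add1 | r0:7,r1:Mul1,r2:Add1,r3:9
c4: stall | r0:7,r1:Mul1,r2:Add1,r3:9
c5: CDB Mul1=56; issue MUL r3<-Mul1 | r0:7,r1:56,r2:Add1,r3:Mul1
c6: CDB Mul2=49; issue MUL r0<-Mul2 | r0:Mul2,r1:56,r2:Add1,r3:Mul1
c7: issue ADD r3<-Add2 | r0:Mul2,r1:56,r2:Add1,r3:Add2
c8: issue ADD r2<-Add3 | r0:Mul2,r1:56,r2:Add3,r3:Add2
c9: CDB Add1=7; issue ADD r2<-Add1 | r0:Mul2,r1:56,r2:Add1,r3:Add2
c10: CDB Mul1=392 | r0:Mul2,r1:56,r2:Add1,r3:Add2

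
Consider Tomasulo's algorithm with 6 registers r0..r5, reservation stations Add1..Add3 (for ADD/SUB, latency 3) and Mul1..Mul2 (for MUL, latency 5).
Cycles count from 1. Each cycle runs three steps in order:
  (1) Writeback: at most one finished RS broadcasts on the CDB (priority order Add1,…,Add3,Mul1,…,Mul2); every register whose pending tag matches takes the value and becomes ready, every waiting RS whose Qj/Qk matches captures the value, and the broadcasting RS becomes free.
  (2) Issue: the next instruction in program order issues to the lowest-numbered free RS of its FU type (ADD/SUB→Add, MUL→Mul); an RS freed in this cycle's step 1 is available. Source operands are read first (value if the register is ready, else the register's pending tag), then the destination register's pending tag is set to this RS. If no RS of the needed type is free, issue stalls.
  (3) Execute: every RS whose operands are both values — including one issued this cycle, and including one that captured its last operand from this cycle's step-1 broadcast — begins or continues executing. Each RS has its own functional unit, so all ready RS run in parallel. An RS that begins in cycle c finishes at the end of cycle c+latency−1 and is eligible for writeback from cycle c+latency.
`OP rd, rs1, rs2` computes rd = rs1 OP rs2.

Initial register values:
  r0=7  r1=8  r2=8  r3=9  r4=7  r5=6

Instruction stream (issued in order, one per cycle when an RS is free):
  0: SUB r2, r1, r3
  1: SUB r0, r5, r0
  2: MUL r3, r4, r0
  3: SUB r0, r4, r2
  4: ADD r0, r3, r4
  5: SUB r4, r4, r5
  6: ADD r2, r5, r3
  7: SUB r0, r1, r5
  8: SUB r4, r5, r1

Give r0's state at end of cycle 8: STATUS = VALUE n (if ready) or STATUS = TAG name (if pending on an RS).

c1: issue SUB r2<-Add1 | r0:7,r1:8,r2:Add1,r3:9,r4:7,r5:6
c2: issue SUB r0<-Add2 | r0:Add2,r1:8,r2:Add1,r3:9,r4:7,r5:6
c3: issue MUL r3<-Mul1 | r0:Add2,r1:8,r2:Add1,r3:Mul1,r4:7,r5:6
c4: CDB Add1=-1; issue SUB r0<-Add1 | r0:Add1,r1:8,r2:-1,r3:Mul1,r4:7,r5:6
c5: CDB Add2=-1; issue ADD r0<-Add2 | r0:Add2,r1:8,r2:-1,r3:Mul1,r4:7,r5:6
c6: issue SUB r4<-Add3 | r0:Add2,r1:8,r2:-1,r3:Mul1,r4:Add3,r5:6
c7: CDB Add1=8; issue ADD r2<-Add1 | r0:Add2,r1:8,r2:Add1,r3:Mul1,r4:Add3,r5:6
c8: stall | r0:Add2,r1:8,r2:Add1,r3:Mul1,r4:Add3,r5:6

STATUS = TAG Add2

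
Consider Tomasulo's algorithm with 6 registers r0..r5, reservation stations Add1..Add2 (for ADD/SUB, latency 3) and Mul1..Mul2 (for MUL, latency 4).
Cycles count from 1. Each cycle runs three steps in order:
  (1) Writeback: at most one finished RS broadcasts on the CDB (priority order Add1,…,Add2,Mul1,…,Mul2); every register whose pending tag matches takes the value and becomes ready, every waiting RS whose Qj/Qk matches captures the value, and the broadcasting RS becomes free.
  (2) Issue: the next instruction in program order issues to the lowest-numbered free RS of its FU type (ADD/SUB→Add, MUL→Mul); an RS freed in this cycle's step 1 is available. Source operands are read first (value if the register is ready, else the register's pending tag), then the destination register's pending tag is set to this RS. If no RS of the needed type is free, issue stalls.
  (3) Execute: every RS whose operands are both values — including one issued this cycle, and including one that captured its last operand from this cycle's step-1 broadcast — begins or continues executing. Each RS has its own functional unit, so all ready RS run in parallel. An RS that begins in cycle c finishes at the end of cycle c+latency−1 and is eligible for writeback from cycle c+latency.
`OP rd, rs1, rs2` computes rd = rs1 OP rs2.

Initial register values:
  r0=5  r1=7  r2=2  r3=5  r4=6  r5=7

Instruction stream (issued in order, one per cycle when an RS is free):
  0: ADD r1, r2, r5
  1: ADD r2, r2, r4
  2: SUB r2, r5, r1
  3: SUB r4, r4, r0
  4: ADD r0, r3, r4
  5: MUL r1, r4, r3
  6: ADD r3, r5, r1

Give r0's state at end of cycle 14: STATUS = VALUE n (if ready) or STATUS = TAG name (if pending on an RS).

  c1: issue ADD r1<-Add1  regs: r0:5,r1:Add1,r2:2,r3:5,r4:6,r5:7
  c2: issue ADD r2<-Add2  regs: r0:5,r1:Add1,r2:Add2,r3:5,r4:6,r5:7
  c3: stall  regs: r0:5,r1:Add1,r2:Add2,r3:5,r4:6,r5:7
  c4: CDB Add1=9; issue SUB r2<-Add1  regs: r0:5,r1:9,r2:Add1,r3:5,r4:6,r5:7
  c5: CDB Add2=8; issue SUB r4<-Add2  regs: r0:5,r1:9,r2:Add1,r3:5,r4:Add2,r5:7
  c6: stall  regs: r0:5,r1:9,r2:Add1,r3:5,r4:Add2,r5:7
  c7: CDB Add1=-2; issue ADD r0<-Add1  regs: r0:Add1,r1:9,r2:-2,r3:5,r4:Add2,r5:7
  c8: CDB Add2=1; issue MUL r1<-Mul1  regs: r0:Add1,r1:Mul1,r2:-2,r3:5,r4:1,r5:7
  c9: issue ADD r3<-Add2  regs: r0:Add1,r1:Mul1,r2:-2,r3:Add2,r4:1,r5:7
  c10: -  regs: r0:Add1,r1:Mul1,r2:-2,r3:Add2,r4:1,r5:7
  c11: CDB Add1=6  regs: r0:6,r1:Mul1,r2:-2,r3:Add2,r4:1,r5:7
  c12: CDB Mul1=5  regs: r0:6,r1:5,r2:-2,r3:Add2,r4:1,r5:7
  c13: -  regs: r0:6,r1:5,r2:-2,r3:Add2,r4:1,r5:7
  c14: -  regs: r0:6,r1:5,r2:-2,r3:Add2,r4:1,r5:7

STATUS = VALUE 6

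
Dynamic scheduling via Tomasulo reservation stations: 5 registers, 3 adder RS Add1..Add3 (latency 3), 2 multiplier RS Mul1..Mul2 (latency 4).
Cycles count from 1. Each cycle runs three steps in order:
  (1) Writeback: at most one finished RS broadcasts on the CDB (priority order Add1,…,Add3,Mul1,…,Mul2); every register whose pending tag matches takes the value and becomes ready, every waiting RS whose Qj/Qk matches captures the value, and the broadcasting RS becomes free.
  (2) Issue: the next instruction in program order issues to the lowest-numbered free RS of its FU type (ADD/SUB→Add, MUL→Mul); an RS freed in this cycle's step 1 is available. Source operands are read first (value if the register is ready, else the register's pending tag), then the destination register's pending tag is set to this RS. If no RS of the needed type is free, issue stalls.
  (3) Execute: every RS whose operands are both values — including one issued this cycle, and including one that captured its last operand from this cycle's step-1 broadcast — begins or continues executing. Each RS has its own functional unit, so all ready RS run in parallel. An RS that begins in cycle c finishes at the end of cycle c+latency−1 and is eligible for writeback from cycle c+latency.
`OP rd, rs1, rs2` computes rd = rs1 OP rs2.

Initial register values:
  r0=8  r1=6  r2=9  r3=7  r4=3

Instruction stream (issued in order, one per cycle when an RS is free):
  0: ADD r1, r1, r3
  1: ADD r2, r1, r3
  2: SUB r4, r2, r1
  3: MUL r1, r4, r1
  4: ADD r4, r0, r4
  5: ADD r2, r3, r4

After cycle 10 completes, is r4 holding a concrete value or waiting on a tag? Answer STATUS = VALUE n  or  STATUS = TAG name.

  c1: issue ADD r1<-Add1  regs: r0:8,r1:Add1,r2:9,r3:7,r4:3
  c2: issue ADD r2<-Add2  regs: r0:8,r1:Add1,r2:Add2,r3:7,r4:3
  c3: issue SUB r4<-Add3  regs: r0:8,r1:Add1,r2:Add2,r3:7,r4:Add3
  c4: CDB Add1=13; issue MUL r1<-Mul1  regs: r0:8,r1:Mul1,r2:Add2,r3:7,r4:Add3
  c5: issue ADD r4<-Add1  regs: r0:8,r1:Mul1,r2:Add2,r3:7,r4:Add1
  c6: stall  regs: r0:8,r1:Mul1,r2:Add2,r3:7,r4:Add1
  c7: CDB Add2=20; issue ADD r2<-Add2  regs: r0:8,r1:Mul1,r2:Add2,r3:7,r4:Add1
  c8: -  regs: r0:8,r1:Mul1,r2:Add2,r3:7,r4:Add1
  c9: -  regs: r0:8,r1:Mul1,r2:Add2,r3:7,r4:Add1
  c10: CDB Add3=7  regs: r0:8,r1:Mul1,r2:Add2,r3:7,r4:Add1

STATUS = TAG Add1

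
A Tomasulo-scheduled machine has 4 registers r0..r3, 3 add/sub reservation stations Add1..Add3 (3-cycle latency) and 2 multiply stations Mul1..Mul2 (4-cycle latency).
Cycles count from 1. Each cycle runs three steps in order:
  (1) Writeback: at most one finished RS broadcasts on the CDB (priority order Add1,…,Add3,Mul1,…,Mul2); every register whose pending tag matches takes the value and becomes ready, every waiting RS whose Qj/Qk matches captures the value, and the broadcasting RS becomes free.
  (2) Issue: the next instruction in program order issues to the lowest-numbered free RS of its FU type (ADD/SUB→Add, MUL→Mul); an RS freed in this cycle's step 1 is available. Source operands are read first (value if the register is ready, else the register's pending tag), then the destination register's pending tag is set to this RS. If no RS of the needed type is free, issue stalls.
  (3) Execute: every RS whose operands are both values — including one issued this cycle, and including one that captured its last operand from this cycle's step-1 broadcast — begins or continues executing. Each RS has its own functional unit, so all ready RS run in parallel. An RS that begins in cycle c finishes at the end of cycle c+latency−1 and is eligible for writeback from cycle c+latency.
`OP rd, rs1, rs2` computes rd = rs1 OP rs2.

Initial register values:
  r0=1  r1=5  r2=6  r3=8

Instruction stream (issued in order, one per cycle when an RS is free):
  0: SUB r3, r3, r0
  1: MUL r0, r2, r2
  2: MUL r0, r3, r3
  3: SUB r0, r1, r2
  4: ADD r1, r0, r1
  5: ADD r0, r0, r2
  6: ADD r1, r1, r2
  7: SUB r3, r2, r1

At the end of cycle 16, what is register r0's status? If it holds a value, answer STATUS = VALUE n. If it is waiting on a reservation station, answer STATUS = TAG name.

STATUS = VALUE 5

cycle 1: issue SUB r3<-Add1 // r0:1,r1:5,r2:6,r3:Add1
cycle 2: issue MUL r0<-Mul1 // r0:Mul1,r1:5,r2:6,r3:Add1
cycle 3: issue MUL r0<-Mul2 // r0:Mul2,r1:5,r2:6,r3:Add1
cycle 4: CDB Add1=7; issue SUB r0<-Add1 // r0:Add1,r1:5,r2:6,r3:7
cycle 5: issue ADD r1<-Add2 // r0:Add1,r1:Add2,r2:6,r3:7
cycle 6: CDB Mul1=36; issue ADD r0<-Add3 // r0:Add3,r1:Add2,r2:6,r3:7
cycle 7: CDB Add1=-1; issue ADD r1<-Add1 // r0:Add3,r1:Add1,r2:6,r3:7
cycle 8: CDB Mul2=49; stall // r0:Add3,r1:Add1,r2:6,r3:7
cycle 9: stall // r0:Add3,r1:Add1,r2:6,r3:7
cycle 10: CDB Add2=4; issue SUB r3<-Add2 // r0:Add3,r1:Add1,r2:6,r3:Add2
cycle 11: CDB Add3=5 // r0:5,r1:Add1,r2:6,r3:Add2
cycle 12: - // r0:5,r1:Add1,r2:6,r3:Add2
cycle 13: CDB Add1=10 // r0:5,r1:10,r2:6,r3:Add2
cycle 14: - // r0:5,r1:10,r2:6,r3:Add2
cycle 15: - // r0:5,r1:10,r2:6,r3:Add2
cycle 16: CDB Add2=-4 // r0:5,r1:10,r2:6,r3:-4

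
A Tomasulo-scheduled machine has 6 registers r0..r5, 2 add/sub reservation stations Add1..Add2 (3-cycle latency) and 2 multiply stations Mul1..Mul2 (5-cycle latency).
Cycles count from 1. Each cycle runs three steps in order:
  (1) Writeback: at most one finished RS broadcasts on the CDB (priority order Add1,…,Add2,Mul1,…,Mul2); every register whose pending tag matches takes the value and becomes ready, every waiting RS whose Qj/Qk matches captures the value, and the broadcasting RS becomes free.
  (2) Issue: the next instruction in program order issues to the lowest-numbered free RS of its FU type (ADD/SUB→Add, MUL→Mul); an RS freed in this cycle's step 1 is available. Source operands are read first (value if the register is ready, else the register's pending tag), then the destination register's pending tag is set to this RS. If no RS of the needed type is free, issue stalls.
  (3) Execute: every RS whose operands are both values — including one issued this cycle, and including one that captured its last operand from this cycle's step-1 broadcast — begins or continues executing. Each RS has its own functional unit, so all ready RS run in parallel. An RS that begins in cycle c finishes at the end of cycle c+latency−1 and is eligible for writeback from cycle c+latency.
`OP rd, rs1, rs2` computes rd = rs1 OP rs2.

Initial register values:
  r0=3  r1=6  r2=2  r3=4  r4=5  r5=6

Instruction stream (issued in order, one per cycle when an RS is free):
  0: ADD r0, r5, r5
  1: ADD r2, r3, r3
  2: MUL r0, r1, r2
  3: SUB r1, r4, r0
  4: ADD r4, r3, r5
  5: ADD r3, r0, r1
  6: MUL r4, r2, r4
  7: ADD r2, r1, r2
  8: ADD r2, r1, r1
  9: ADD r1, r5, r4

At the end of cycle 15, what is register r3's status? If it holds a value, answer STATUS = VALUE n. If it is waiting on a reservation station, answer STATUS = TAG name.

STATUS = TAG Add2

cycle 1: issue ADD r0<-Add1 // r0:Add1,r1:6,r2:2,r3:4,r4:5,r5:6
cycle 2: issue ADD r2<-Add2 // r0:Add1,r1:6,r2:Add2,r3:4,r4:5,r5:6
cycle 3: issue MUL r0<-Mul1 // r0:Mul1,r1:6,r2:Add2,r3:4,r4:5,r5:6
cycle 4: CDB Add1=12; issue SUB r1<-Add1 // r0:Mul1,r1:Add1,r2:Add2,r3:4,r4:5,r5:6
cycle 5: CDB Add2=8; issue ADD r4<-Add2 // r0:Mul1,r1:Add1,r2:8,r3:4,r4:Add2,r5:6
cycle 6: stall // r0:Mul1,r1:Add1,r2:8,r3:4,r4:Add2,r5:6
cycle 7: stall // r0:Mul1,r1:Add1,r2:8,r3:4,r4:Add2,r5:6
cycle 8: CDB Add2=10; issue ADD r3<-Add2 // r0:Mul1,r1:Add1,r2:8,r3:Add2,r4:10,r5:6
cycle 9: issue MUL r4<-Mul2 // r0:Mul1,r1:Add1,r2:8,r3:Add2,r4:Mul2,r5:6
cycle 10: CDB Mul1=48; stall // r0:48,r1:Add1,r2:8,r3:Add2,r4:Mul2,r5:6
cycle 11: stall // r0:48,r1:Add1,r2:8,r3:Add2,r4:Mul2,r5:6
cycle 12: stall // r0:48,r1:Add1,r2:8,r3:Add2,r4:Mul2,r5:6
cycle 13: CDB Add1=-43; issue ADD r2<-Add1 // r0:48,r1:-43,r2:Add1,r3:Add2,r4:Mul2,r5:6
cycle 14: CDB Mul2=80; stall // r0:48,r1:-43,r2:Add1,r3:Add2,r4:80,r5:6
cycle 15: stall // r0:48,r1:-43,r2:Add1,r3:Add2,r4:80,r5:6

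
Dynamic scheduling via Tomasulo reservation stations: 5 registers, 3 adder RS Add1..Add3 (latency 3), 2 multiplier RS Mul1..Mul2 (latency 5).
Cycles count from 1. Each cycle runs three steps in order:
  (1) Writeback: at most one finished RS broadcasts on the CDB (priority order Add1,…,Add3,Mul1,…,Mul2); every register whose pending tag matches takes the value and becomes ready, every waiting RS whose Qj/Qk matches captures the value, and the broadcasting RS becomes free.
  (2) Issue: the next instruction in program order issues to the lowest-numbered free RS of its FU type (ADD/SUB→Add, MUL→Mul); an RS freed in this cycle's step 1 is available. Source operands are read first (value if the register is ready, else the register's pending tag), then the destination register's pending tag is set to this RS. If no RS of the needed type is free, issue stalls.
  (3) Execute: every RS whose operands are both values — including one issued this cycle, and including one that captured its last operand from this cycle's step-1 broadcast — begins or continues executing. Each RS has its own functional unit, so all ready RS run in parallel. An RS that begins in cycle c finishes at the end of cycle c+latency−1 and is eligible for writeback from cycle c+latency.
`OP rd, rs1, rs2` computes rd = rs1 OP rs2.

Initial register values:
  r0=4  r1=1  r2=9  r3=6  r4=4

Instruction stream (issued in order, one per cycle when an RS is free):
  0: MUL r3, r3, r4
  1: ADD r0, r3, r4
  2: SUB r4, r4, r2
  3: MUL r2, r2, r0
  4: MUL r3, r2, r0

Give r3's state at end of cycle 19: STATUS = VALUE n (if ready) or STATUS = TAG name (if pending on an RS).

STATUS = TAG Mul1

cycle 1: issue MUL r3<-Mul1 // r0:4,r1:1,r2:9,r3:Mul1,r4:4
cycle 2: issue ADD r0<-Add1 // r0:Add1,r1:1,r2:9,r3:Mul1,r4:4
cycle 3: issue SUB r4<-Add2 // r0:Add1,r1:1,r2:9,r3:Mul1,r4:Add2
cycle 4: issue MUL r2<-Mul2 // r0:Add1,r1:1,r2:Mul2,r3:Mul1,r4:Add2
cycle 5: stall // r0:Add1,r1:1,r2:Mul2,r3:Mul1,r4:Add2
cycle 6: CDB Add2=-5; stall // r0:Add1,r1:1,r2:Mul2,r3:Mul1,r4:-5
cycle 7: CDB Mul1=24; issue MUL r3<-Mul1 // r0:Add1,r1:1,r2:Mul2,r3:Mul1,r4:-5
cycle 8: - // r0:Add1,r1:1,r2:Mul2,r3:Mul1,r4:-5
cycle 9: - // r0:Add1,r1:1,r2:Mul2,r3:Mul1,r4:-5
cycle 10: CDB Add1=28 // r0:28,r1:1,r2:Mul2,r3:Mul1,r4:-5
cycle 11: - // r0:28,r1:1,r2:Mul2,r3:Mul1,r4:-5
cycle 12: - // r0:28,r1:1,r2:Mul2,r3:Mul1,r4:-5
cycle 13: - // r0:28,r1:1,r2:Mul2,r3:Mul1,r4:-5
cycle 14: - // r0:28,r1:1,r2:Mul2,r3:Mul1,r4:-5
cycle 15: CDB Mul2=252 // r0:28,r1:1,r2:252,r3:Mul1,r4:-5
cycle 16: - // r0:28,r1:1,r2:252,r3:Mul1,r4:-5
cycle 17: - // r0:28,r1:1,r2:252,r3:Mul1,r4:-5
cycle 18: - // r0:28,r1:1,r2:252,r3:Mul1,r4:-5
cycle 19: - // r0:28,r1:1,r2:252,r3:Mul1,r4:-5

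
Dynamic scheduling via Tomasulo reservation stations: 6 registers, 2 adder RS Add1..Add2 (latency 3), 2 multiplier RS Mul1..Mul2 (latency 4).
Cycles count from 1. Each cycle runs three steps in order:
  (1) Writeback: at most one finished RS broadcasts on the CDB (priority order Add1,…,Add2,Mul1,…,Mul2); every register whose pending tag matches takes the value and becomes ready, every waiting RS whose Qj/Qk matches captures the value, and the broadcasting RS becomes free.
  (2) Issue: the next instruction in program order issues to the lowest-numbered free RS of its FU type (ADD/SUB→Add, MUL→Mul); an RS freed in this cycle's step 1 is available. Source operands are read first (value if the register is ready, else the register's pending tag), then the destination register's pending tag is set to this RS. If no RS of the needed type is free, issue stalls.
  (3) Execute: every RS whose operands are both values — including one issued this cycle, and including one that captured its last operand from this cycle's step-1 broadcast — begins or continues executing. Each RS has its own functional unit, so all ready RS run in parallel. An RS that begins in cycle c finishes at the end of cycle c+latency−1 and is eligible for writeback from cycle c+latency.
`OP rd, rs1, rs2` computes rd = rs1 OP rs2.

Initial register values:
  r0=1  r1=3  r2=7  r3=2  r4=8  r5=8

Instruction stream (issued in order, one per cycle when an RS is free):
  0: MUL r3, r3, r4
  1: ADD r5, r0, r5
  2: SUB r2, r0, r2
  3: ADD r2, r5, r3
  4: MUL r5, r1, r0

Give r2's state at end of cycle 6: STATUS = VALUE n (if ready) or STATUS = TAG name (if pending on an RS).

c1: issue MUL r3<-Mul1 | r0:1,r1:3,r2:7,r3:Mul1,r4:8,r5:8
c2: issue ADD r5<-Add1 | r0:1,r1:3,r2:7,r3:Mul1,r4:8,r5:Add1
c3: issue SUB r2<-Add2 | r0:1,r1:3,r2:Add2,r3:Mul1,r4:8,r5:Add1
c4: stall | r0:1,r1:3,r2:Add2,r3:Mul1,r4:8,r5:Add1
c5: CDB Add1=9; issue ADD r2<-Add1 | r0:1,r1:3,r2:Add1,r3:Mul1,r4:8,r5:9
c6: CDB Add2=-6; issue MUL r5<-Mul2 | r0:1,r1:3,r2:Add1,r3:Mul1,r4:8,r5:Mul2

STATUS = TAG Add1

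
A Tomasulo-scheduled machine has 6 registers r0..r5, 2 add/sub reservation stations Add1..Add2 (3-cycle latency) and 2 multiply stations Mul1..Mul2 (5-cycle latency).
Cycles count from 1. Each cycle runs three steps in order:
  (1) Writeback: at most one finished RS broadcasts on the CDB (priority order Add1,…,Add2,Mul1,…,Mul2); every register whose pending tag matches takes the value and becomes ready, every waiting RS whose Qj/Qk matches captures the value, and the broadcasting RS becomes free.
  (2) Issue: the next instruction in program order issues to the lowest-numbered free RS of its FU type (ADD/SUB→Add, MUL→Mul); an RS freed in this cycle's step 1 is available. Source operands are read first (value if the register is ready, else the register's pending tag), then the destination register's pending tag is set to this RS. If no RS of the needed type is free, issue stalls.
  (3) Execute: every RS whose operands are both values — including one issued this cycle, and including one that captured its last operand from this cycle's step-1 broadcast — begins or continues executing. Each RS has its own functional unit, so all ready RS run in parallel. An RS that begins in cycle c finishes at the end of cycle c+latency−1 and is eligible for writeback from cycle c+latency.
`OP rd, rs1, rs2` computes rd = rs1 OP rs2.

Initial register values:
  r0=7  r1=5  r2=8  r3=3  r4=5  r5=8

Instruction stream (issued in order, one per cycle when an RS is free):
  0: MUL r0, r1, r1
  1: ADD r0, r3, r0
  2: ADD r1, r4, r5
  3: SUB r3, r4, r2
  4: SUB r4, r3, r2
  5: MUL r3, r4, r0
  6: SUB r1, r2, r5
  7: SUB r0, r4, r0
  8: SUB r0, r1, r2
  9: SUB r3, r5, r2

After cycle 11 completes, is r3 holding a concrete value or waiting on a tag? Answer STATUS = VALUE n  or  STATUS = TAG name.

STATUS = TAG Mul1

cycle 1: issue MUL r0<-Mul1 // r0:Mul1,r1:5,r2:8,r3:3,r4:5,r5:8
cycle 2: issue ADD r0<-Add1 // r0:Add1,r1:5,r2:8,r3:3,r4:5,r5:8
cycle 3: issue ADD r1<-Add2 // r0:Add1,r1:Add2,r2:8,r3:3,r4:5,r5:8
cycle 4: stall // r0:Add1,r1:Add2,r2:8,r3:3,r4:5,r5:8
cycle 5: stall // r0:Add1,r1:Add2,r2:8,r3:3,r4:5,r5:8
cycle 6: CDB Add2=13; issue SUB r3<-Add2 // r0:Add1,r1:13,r2:8,r3:Add2,r4:5,r5:8
cycle 7: CDB Mul1=25; stall // r0:Add1,r1:13,r2:8,r3:Add2,r4:5,r5:8
cycle 8: stall // r0:Add1,r1:13,r2:8,r3:Add2,r4:5,r5:8
cycle 9: CDB Add2=-3; issue SUB r4<-Add2 // r0:Add1,r1:13,r2:8,r3:-3,r4:Add2,r5:8
cycle 10: CDB Add1=28; issue MUL r3<-Mul1 // r0:28,r1:13,r2:8,r3:Mul1,r4:Add2,r5:8
cycle 11: issue SUB r1<-Add1 // r0:28,r1:Add1,r2:8,r3:Mul1,r4:Add2,r5:8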